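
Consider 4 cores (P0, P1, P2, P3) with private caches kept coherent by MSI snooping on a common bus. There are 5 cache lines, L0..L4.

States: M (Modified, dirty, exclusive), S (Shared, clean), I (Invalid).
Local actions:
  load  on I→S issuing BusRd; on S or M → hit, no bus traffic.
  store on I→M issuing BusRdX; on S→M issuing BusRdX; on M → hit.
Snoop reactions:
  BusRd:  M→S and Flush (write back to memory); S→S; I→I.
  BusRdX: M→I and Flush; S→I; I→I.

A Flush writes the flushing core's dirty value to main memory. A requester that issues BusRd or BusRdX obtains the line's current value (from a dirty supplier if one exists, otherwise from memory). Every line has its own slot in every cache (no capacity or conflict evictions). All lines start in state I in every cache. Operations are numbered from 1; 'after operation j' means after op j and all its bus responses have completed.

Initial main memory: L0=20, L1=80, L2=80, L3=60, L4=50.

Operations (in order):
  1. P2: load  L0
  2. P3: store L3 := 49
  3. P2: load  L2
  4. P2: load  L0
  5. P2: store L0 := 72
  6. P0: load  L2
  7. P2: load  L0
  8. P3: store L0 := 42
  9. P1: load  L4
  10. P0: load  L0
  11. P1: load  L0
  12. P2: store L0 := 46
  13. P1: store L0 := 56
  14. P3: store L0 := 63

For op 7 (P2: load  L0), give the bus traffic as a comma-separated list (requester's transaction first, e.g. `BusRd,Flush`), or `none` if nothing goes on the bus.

bus = none

step 1: P2: load  L0  ⟶  IISI  (L0)  txn=BusRd  M[L0]=20
step 2: P3: store L3 := 49  ⟶  IIIM  (L3)  txn=BusRdX  M[L3]=60
step 3: P2: load  L2  ⟶  IISI  (L2)  txn=BusRd  M[L2]=80
step 4: P2: load  L0  ⟶  IISI  (L0)  txn=∅  M[L0]=20
step 5: P2: store L0 := 72  ⟶  IIMI  (L0)  txn=BusRdX  M[L0]=20
step 6: P0: load  L2  ⟶  SISI  (L2)  txn=BusRd  M[L2]=80
step 7: P2: load  L0  ⟶  IIMI  (L0)  txn=∅  M[L0]=20
step 8: P3: store L0 := 42  ⟶  IIIM  (L0)  txn=BusRdX+Flush  M[L0]=72
step 9: P1: load  L4  ⟶  ISII  (L4)  txn=BusRd  M[L4]=50
step 10: P0: load  L0  ⟶  SIIS  (L0)  txn=BusRd+Flush  M[L0]=42
step 11: P1: load  L0  ⟶  SSIS  (L0)  txn=BusRd  M[L0]=42
step 12: P2: store L0 := 46  ⟶  IIMI  (L0)  txn=BusRdX  M[L0]=42
step 13: P1: store L0 := 56  ⟶  IMII  (L0)  txn=BusRdX+Flush  M[L0]=46
step 14: P3: store L0 := 63  ⟶  IIIM  (L0)  txn=BusRdX+Flush  M[L0]=56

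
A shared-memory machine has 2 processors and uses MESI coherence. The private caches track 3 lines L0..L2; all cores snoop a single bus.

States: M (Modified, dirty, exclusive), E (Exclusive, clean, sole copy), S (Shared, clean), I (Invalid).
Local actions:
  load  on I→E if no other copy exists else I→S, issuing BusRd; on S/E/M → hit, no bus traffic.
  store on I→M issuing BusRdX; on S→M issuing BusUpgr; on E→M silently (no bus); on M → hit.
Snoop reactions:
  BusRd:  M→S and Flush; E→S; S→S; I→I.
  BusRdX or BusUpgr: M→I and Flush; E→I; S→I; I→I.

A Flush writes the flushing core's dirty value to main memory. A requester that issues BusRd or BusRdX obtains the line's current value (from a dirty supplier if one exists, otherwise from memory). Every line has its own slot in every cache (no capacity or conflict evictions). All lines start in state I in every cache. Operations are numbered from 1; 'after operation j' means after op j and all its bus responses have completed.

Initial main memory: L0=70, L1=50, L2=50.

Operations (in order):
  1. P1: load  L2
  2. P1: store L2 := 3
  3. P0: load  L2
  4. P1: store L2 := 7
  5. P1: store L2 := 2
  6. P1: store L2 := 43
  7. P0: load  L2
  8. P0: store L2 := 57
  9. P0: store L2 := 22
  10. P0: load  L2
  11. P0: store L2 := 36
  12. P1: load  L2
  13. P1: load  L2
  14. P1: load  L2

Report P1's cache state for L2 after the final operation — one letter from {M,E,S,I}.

state = S

step 1: P1: load  L2  ⟶  IE  (L2)  txn=BusRd  M[L2]=50
step 2: P1: store L2 := 3  ⟶  IM  (L2)  txn=∅  M[L2]=50
step 3: P0: load  L2  ⟶  SS  (L2)  txn=BusRd+Flush  M[L2]=3
step 4: P1: store L2 := 7  ⟶  IM  (L2)  txn=BusUpgr  M[L2]=3
step 5: P1: store L2 := 2  ⟶  IM  (L2)  txn=∅  M[L2]=3
step 6: P1: store L2 := 43  ⟶  IM  (L2)  txn=∅  M[L2]=3
step 7: P0: load  L2  ⟶  SS  (L2)  txn=BusRd+Flush  M[L2]=43
step 8: P0: store L2 := 57  ⟶  MI  (L2)  txn=BusUpgr  M[L2]=43
step 9: P0: store L2 := 22  ⟶  MI  (L2)  txn=∅  M[L2]=43
step 10: P0: load  L2  ⟶  MI  (L2)  txn=∅  M[L2]=43
step 11: P0: store L2 := 36  ⟶  MI  (L2)  txn=∅  M[L2]=43
step 12: P1: load  L2  ⟶  SS  (L2)  txn=BusRd+Flush  M[L2]=36
step 13: P1: load  L2  ⟶  SS  (L2)  txn=∅  M[L2]=36
step 14: P1: load  L2  ⟶  SS  (L2)  txn=∅  M[L2]=36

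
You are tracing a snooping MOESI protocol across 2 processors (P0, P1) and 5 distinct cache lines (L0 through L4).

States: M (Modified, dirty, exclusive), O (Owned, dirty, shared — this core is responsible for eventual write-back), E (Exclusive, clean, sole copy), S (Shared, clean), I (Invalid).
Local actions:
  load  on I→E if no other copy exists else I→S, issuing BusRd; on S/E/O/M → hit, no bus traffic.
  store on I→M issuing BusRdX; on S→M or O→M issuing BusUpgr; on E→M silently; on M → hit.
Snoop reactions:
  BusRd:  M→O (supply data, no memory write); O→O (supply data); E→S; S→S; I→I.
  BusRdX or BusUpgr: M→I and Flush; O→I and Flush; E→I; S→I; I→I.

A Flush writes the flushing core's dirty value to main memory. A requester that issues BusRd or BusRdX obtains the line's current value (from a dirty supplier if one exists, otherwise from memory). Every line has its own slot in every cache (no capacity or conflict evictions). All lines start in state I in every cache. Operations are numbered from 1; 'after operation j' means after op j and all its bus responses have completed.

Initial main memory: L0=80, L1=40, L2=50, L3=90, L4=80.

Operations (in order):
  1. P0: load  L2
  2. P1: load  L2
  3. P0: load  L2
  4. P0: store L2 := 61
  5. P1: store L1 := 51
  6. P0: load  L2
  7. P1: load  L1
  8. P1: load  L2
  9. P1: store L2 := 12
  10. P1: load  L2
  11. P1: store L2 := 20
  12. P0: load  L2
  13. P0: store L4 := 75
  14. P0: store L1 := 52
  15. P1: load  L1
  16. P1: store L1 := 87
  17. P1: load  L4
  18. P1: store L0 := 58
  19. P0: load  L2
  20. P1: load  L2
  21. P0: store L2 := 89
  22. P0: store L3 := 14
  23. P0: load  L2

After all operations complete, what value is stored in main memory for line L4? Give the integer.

  op1 P0: load  L2 → E/I on L2; bus BusRd; mem=50
  op2 P1: load  L2 → S/S on L2; bus BusRd; mem=50
  op3 P0: load  L2 → S/S on L2; bus (none); mem=50
  op4 P0: store L2 := 61 → M/I on L2; bus BusUpgr; mem=50
  op5 P1: store L1 := 51 → I/M on L1; bus BusRdX; mem=40
  op6 P0: load  L2 → M/I on L2; bus (none); mem=50
  op7 P1: load  L1 → I/M on L1; bus (none); mem=40
  op8 P1: load  L2 → O/S on L2; bus BusRd; mem=50
  op9 P1: store L2 := 12 → I/M on L2; bus BusUpgr Flush; mem=61
  op10 P1: load  L2 → I/M on L2; bus (none); mem=61
  op11 P1: store L2 := 20 → I/M on L2; bus (none); mem=61
  op12 P0: load  L2 → S/O on L2; bus BusRd; mem=61
  op13 P0: store L4 := 75 → M/I on L4; bus BusRdX; mem=80
  op14 P0: store L1 := 52 → M/I on L1; bus BusRdX Flush; mem=51
  op15 P1: load  L1 → O/S on L1; bus BusRd; mem=51
  op16 P1: store L1 := 87 → I/M on L1; bus BusUpgr Flush; mem=52
  op17 P1: load  L4 → O/S on L4; bus BusRd; mem=80
  op18 P1: store L0 := 58 → I/M on L0; bus BusRdX; mem=80
  op19 P0: load  L2 → S/O on L2; bus (none); mem=61
  op20 P1: load  L2 → S/O on L2; bus (none); mem=61
  op21 P0: store L2 := 89 → M/I on L2; bus BusUpgr Flush; mem=20
  op22 P0: store L3 := 14 → M/I on L3; bus BusRdX; mem=90
  op23 P0: load  L2 → M/I on L2; bus (none); mem=20

memory[L4] = 80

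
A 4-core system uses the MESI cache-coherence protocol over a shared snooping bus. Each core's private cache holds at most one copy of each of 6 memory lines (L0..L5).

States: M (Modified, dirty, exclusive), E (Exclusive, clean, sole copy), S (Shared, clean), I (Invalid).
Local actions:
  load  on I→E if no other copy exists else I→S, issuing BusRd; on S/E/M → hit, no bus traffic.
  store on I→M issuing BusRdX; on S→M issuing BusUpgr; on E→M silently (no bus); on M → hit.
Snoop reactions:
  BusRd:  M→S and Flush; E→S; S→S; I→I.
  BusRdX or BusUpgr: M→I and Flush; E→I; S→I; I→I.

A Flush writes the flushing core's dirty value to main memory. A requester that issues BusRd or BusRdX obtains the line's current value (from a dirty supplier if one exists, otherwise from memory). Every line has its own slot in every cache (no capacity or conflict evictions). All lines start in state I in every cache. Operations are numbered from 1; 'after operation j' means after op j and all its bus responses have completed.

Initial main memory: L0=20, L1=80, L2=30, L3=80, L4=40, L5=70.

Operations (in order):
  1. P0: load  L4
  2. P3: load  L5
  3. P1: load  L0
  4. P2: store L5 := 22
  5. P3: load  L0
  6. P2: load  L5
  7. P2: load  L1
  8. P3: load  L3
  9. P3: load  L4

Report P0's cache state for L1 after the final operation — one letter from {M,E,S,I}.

state = I

step 1: P0: load  L4  ⟶  EIII  (L4)  txn=BusRd  M[L4]=40
step 2: P3: load  L5  ⟶  IIIE  (L5)  txn=BusRd  M[L5]=70
step 3: P1: load  L0  ⟶  IEII  (L0)  txn=BusRd  M[L0]=20
step 4: P2: store L5 := 22  ⟶  IIMI  (L5)  txn=BusRdX  M[L5]=70
step 5: P3: load  L0  ⟶  ISIS  (L0)  txn=BusRd  M[L0]=20
step 6: P2: load  L5  ⟶  IIMI  (L5)  txn=∅  M[L5]=70
step 7: P2: load  L1  ⟶  IIEI  (L1)  txn=BusRd  M[L1]=80
step 8: P3: load  L3  ⟶  IIIE  (L3)  txn=BusRd  M[L3]=80
step 9: P3: load  L4  ⟶  SIIS  (L4)  txn=BusRd  M[L4]=40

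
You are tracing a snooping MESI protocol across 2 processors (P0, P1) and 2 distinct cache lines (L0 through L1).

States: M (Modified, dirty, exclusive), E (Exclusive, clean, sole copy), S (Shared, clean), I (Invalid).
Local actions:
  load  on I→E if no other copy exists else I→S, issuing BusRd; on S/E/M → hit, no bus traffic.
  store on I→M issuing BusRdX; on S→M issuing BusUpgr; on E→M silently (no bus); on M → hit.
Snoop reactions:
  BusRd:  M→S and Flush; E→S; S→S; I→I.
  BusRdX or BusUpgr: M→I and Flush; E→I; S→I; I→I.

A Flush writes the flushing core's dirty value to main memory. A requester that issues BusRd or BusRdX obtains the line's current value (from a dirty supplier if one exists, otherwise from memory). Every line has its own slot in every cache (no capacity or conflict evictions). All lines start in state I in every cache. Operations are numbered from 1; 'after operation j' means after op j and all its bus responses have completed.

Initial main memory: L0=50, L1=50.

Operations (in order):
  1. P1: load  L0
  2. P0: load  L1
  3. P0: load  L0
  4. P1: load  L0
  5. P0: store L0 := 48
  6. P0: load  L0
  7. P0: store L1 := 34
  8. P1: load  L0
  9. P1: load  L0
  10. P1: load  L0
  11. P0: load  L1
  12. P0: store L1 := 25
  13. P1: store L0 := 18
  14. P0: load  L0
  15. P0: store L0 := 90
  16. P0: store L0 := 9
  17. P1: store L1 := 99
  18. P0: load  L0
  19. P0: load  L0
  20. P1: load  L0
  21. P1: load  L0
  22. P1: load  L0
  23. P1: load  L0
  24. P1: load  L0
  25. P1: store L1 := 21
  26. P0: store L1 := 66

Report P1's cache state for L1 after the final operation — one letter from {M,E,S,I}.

state = I

1. P1: load  L0  bus=[BusRd]  L0: P0=I P1=E  mem[L0]=50
2. P0: load  L1  bus=[BusRd]  L1: P0=E P1=I  mem[L1]=50
3. P0: load  L0  bus=[BusRd]  L0: P0=S P1=S  mem[L0]=50
4. P1: load  L0  bus=[-]  L0: P0=S P1=S  mem[L0]=50
5. P0: store L0 := 48  bus=[BusUpgr]  L0: P0=M P1=I  mem[L0]=50
6. P0: load  L0  bus=[-]  L0: P0=M P1=I  mem[L0]=50
7. P0: store L1 := 34  bus=[-]  L1: P0=M P1=I  mem[L1]=50
8. P1: load  L0  bus=[BusRd,Flush]  L0: P0=S P1=S  mem[L0]=48
9. P1: load  L0  bus=[-]  L0: P0=S P1=S  mem[L0]=48
10. P1: load  L0  bus=[-]  L0: P0=S P1=S  mem[L0]=48
11. P0: load  L1  bus=[-]  L1: P0=M P1=I  mem[L1]=50
12. P0: store L1 := 25  bus=[-]  L1: P0=M P1=I  mem[L1]=50
13. P1: store L0 := 18  bus=[BusUpgr]  L0: P0=I P1=M  mem[L0]=48
14. P0: load  L0  bus=[BusRd,Flush]  L0: P0=S P1=S  mem[L0]=18
15. P0: store L0 := 90  bus=[BusUpgr]  L0: P0=M P1=I  mem[L0]=18
16. P0: store L0 := 9  bus=[-]  L0: P0=M P1=I  mem[L0]=18
17. P1: store L1 := 99  bus=[BusRdX,Flush]  L1: P0=I P1=M  mem[L1]=25
18. P0: load  L0  bus=[-]  L0: P0=M P1=I  mem[L0]=18
19. P0: load  L0  bus=[-]  L0: P0=M P1=I  mem[L0]=18
20. P1: load  L0  bus=[BusRd,Flush]  L0: P0=S P1=S  mem[L0]=9
21. P1: load  L0  bus=[-]  L0: P0=S P1=S  mem[L0]=9
22. P1: load  L0  bus=[-]  L0: P0=S P1=S  mem[L0]=9
23. P1: load  L0  bus=[-]  L0: P0=S P1=S  mem[L0]=9
24. P1: load  L0  bus=[-]  L0: P0=S P1=S  mem[L0]=9
25. P1: store L1 := 21  bus=[-]  L1: P0=I P1=M  mem[L1]=25
26. P0: store L1 := 66  bus=[BusRdX,Flush]  L1: P0=M P1=I  mem[L1]=21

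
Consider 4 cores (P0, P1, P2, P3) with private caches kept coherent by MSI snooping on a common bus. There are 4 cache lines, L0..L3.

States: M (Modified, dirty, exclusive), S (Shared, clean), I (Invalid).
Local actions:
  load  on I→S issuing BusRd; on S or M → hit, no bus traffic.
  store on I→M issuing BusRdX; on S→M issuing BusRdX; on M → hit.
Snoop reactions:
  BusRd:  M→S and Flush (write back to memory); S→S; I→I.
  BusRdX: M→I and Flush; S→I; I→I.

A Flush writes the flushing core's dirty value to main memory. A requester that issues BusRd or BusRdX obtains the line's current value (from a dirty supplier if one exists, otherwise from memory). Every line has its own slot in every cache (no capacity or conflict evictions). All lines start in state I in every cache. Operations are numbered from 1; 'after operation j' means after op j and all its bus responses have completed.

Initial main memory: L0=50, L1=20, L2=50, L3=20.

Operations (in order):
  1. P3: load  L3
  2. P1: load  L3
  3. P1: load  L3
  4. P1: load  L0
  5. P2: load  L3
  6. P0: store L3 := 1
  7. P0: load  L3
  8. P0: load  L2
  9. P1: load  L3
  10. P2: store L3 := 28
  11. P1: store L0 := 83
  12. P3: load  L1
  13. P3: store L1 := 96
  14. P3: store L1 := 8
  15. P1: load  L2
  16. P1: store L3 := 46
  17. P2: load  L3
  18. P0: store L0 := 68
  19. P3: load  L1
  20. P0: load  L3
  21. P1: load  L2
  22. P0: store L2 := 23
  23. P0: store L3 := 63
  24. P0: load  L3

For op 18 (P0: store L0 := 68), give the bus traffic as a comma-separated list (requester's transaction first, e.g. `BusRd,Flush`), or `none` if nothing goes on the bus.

bus = BusRdX,Flush

step 1: P3: load  L3  ⟶  IIIS  (L3)  txn=BusRd  M[L3]=20
step 2: P1: load  L3  ⟶  ISIS  (L3)  txn=BusRd  M[L3]=20
step 3: P1: load  L3  ⟶  ISIS  (L3)  txn=∅  M[L3]=20
step 4: P1: load  L0  ⟶  ISII  (L0)  txn=BusRd  M[L0]=50
step 5: P2: load  L3  ⟶  ISSS  (L3)  txn=BusRd  M[L3]=20
step 6: P0: store L3 := 1  ⟶  MIII  (L3)  txn=BusRdX  M[L3]=20
step 7: P0: load  L3  ⟶  MIII  (L3)  txn=∅  M[L3]=20
step 8: P0: load  L2  ⟶  SIII  (L2)  txn=BusRd  M[L2]=50
step 9: P1: load  L3  ⟶  SSII  (L3)  txn=BusRd+Flush  M[L3]=1
step 10: P2: store L3 := 28  ⟶  IIMI  (L3)  txn=BusRdX  M[L3]=1
step 11: P1: store L0 := 83  ⟶  IMII  (L0)  txn=BusRdX  M[L0]=50
step 12: P3: load  L1  ⟶  IIIS  (L1)  txn=BusRd  M[L1]=20
step 13: P3: store L1 := 96  ⟶  IIIM  (L1)  txn=BusRdX  M[L1]=20
step 14: P3: store L1 := 8  ⟶  IIIM  (L1)  txn=∅  M[L1]=20
step 15: P1: load  L2  ⟶  SSII  (L2)  txn=BusRd  M[L2]=50
step 16: P1: store L3 := 46  ⟶  IMII  (L3)  txn=BusRdX+Flush  M[L3]=28
step 17: P2: load  L3  ⟶  ISSI  (L3)  txn=BusRd+Flush  M[L3]=46
step 18: P0: store L0 := 68  ⟶  MIII  (L0)  txn=BusRdX+Flush  M[L0]=83
step 19: P3: load  L1  ⟶  IIIM  (L1)  txn=∅  M[L1]=20
step 20: P0: load  L3  ⟶  SSSI  (L3)  txn=BusRd  M[L3]=46
step 21: P1: load  L2  ⟶  SSII  (L2)  txn=∅  M[L2]=50
step 22: P0: store L2 := 23  ⟶  MIII  (L2)  txn=BusRdX  M[L2]=50
step 23: P0: store L3 := 63  ⟶  MIII  (L3)  txn=BusRdX  M[L3]=46
step 24: P0: load  L3  ⟶  MIII  (L3)  txn=∅  M[L3]=46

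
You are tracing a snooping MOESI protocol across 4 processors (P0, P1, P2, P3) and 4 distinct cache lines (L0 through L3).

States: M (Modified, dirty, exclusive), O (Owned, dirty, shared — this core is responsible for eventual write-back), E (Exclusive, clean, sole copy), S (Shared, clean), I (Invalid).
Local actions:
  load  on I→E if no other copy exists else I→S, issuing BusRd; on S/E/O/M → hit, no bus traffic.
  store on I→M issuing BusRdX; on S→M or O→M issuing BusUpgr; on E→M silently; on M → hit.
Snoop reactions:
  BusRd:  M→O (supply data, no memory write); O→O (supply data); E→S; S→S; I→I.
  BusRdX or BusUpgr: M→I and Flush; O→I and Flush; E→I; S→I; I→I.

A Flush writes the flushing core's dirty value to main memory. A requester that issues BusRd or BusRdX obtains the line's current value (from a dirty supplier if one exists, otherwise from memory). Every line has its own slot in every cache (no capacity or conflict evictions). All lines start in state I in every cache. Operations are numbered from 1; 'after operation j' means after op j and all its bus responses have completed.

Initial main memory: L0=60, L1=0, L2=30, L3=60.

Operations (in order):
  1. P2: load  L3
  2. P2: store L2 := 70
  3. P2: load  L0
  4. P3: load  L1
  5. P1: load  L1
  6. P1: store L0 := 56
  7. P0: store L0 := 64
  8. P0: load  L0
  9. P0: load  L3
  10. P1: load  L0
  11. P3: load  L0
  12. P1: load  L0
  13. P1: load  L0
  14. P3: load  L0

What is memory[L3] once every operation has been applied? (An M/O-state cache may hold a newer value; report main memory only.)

memory[L3] = 60

1. P2: load  L3  bus=[BusRd]  L3: P0=I P1=I P2=E P3=I  mem[L3]=60
2. P2: store L2 := 70  bus=[BusRdX]  L2: P0=I P1=I P2=M P3=I  mem[L2]=30
3. P2: load  L0  bus=[BusRd]  L0: P0=I P1=I P2=E P3=I  mem[L0]=60
4. P3: load  L1  bus=[BusRd]  L1: P0=I P1=I P2=I P3=E  mem[L1]=0
5. P1: load  L1  bus=[BusRd]  L1: P0=I P1=S P2=I P3=S  mem[L1]=0
6. P1: store L0 := 56  bus=[BusRdX]  L0: P0=I P1=M P2=I P3=I  mem[L0]=60
7. P0: store L0 := 64  bus=[BusRdX,Flush]  L0: P0=M P1=I P2=I P3=I  mem[L0]=56
8. P0: load  L0  bus=[-]  L0: P0=M P1=I P2=I P3=I  mem[L0]=56
9. P0: load  L3  bus=[BusRd]  L3: P0=S P1=I P2=S P3=I  mem[L3]=60
10. P1: load  L0  bus=[BusRd]  L0: P0=O P1=S P2=I P3=I  mem[L0]=56
11. P3: load  L0  bus=[BusRd]  L0: P0=O P1=S P2=I P3=S  mem[L0]=56
12. P1: load  L0  bus=[-]  L0: P0=O P1=S P2=I P3=S  mem[L0]=56
13. P1: load  L0  bus=[-]  L0: P0=O P1=S P2=I P3=S  mem[L0]=56
14. P3: load  L0  bus=[-]  L0: P0=O P1=S P2=I P3=S  mem[L0]=56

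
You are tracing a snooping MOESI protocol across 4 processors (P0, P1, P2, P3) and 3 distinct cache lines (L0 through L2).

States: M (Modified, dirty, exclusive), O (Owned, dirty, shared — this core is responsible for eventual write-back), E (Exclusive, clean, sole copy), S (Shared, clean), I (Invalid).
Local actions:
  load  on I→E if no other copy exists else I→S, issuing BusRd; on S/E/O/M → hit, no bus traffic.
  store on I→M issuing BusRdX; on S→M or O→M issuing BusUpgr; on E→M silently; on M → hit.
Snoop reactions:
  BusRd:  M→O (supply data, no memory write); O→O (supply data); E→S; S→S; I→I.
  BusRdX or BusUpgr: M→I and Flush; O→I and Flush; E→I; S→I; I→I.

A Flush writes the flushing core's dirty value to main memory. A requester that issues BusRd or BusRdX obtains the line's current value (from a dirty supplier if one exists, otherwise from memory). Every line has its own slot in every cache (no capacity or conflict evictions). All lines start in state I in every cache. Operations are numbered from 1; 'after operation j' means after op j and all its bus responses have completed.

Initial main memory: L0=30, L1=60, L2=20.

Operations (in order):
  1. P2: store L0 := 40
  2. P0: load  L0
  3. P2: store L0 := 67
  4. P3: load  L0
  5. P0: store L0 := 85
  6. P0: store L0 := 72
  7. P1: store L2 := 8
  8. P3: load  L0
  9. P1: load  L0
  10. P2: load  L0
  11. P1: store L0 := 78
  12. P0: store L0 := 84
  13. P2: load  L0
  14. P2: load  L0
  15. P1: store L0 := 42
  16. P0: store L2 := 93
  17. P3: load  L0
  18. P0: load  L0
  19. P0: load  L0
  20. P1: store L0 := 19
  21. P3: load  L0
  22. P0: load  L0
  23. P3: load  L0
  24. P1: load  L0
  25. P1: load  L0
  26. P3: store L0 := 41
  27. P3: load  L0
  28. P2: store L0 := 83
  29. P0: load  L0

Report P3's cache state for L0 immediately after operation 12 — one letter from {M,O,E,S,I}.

1. P2: store L0 := 40  bus=[BusRdX]  L0: P0=I P1=I P2=M P3=I  mem[L0]=30
2. P0: load  L0  bus=[BusRd]  L0: P0=S P1=I P2=O P3=I  mem[L0]=30
3. P2: store L0 := 67  bus=[BusUpgr]  L0: P0=I P1=I P2=M P3=I  mem[L0]=30
4. P3: load  L0  bus=[BusRd]  L0: P0=I P1=I P2=O P3=S  mem[L0]=30
5. P0: store L0 := 85  bus=[BusRdX,Flush]  L0: P0=M P1=I P2=I P3=I  mem[L0]=67
6. P0: store L0 := 72  bus=[-]  L0: P0=M P1=I P2=I P3=I  mem[L0]=67
7. P1: store L2 := 8  bus=[BusRdX]  L2: P0=I P1=M P2=I P3=I  mem[L2]=20
8. P3: load  L0  bus=[BusRd]  L0: P0=O P1=I P2=I P3=S  mem[L0]=67
9. P1: load  L0  bus=[BusRd]  L0: P0=O P1=S P2=I P3=S  mem[L0]=67
10. P2: load  L0  bus=[BusRd]  L0: P0=O P1=S P2=S P3=S  mem[L0]=67
11. P1: store L0 := 78  bus=[BusUpgr,Flush]  L0: P0=I P1=M P2=I P3=I  mem[L0]=72
12. P0: store L0 := 84  bus=[BusRdX,Flush]  L0: P0=M P1=I P2=I P3=I  mem[L0]=78
13. P2: load  L0  bus=[BusRd]  L0: P0=O P1=I P2=S P3=I  mem[L0]=78
14. P2: load  L0  bus=[-]  L0: P0=O P1=I P2=S P3=I  mem[L0]=78
15. P1: store L0 := 42  bus=[BusRdX,Flush]  L0: P0=I P1=M P2=I P3=I  mem[L0]=84
16. P0: store L2 := 93  bus=[BusRdX,Flush]  L2: P0=M P1=I P2=I P3=I  mem[L2]=8
17. P3: load  L0  bus=[BusRd]  L0: P0=I P1=O P2=I P3=S  mem[L0]=84
18. P0: load  L0  bus=[BusRd]  L0: P0=S P1=O P2=I P3=S  mem[L0]=84
19. P0: load  L0  bus=[-]  L0: P0=S P1=O P2=I P3=S  mem[L0]=84
20. P1: store L0 := 19  bus=[BusUpgr]  L0: P0=I P1=M P2=I P3=I  mem[L0]=84
21. P3: load  L0  bus=[BusRd]  L0: P0=I P1=O P2=I P3=S  mem[L0]=84
22. P0: load  L0  bus=[BusRd]  L0: P0=S P1=O P2=I P3=S  mem[L0]=84
23. P3: load  L0  bus=[-]  L0: P0=S P1=O P2=I P3=S  mem[L0]=84
24. P1: load  L0  bus=[-]  L0: P0=S P1=O P2=I P3=S  mem[L0]=84
25. P1: load  L0  bus=[-]  L0: P0=S P1=O P2=I P3=S  mem[L0]=84
26. P3: store L0 := 41  bus=[BusUpgr,Flush]  L0: P0=I P1=I P2=I P3=M  mem[L0]=19
27. P3: load  L0  bus=[-]  L0: P0=I P1=I P2=I P3=M  mem[L0]=19
28. P2: store L0 := 83  bus=[BusRdX,Flush]  L0: P0=I P1=I P2=M P3=I  mem[L0]=41
29. P0: load  L0  bus=[BusRd]  L0: P0=S P1=I P2=O P3=I  mem[L0]=41

state = I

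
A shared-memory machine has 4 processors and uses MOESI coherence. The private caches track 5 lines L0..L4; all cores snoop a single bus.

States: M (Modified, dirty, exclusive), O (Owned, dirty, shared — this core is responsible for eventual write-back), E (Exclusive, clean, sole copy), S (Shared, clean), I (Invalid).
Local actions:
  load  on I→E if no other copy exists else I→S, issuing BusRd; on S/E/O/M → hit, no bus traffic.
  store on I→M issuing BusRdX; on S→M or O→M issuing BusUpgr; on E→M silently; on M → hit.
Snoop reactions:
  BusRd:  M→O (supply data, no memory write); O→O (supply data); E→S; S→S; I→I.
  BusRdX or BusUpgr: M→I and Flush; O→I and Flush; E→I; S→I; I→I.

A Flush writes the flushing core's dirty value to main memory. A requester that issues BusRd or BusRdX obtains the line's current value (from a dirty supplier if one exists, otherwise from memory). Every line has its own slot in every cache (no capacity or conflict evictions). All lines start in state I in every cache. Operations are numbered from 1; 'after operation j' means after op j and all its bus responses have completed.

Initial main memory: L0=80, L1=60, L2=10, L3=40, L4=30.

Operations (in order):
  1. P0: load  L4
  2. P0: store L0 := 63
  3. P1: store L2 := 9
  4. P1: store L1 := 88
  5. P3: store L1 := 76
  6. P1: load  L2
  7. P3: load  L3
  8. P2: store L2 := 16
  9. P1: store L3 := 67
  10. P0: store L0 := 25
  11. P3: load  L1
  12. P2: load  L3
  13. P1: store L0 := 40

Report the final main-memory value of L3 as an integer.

  op1 P0: load  L4 → E/I/I/I on L4; bus BusRd; mem=30
  op2 P0: store L0 := 63 → M/I/I/I on L0; bus BusRdX; mem=80
  op3 P1: store L2 := 9 → I/M/I/I on L2; bus BusRdX; mem=10
  op4 P1: store L1 := 88 → I/M/I/I on L1; bus BusRdX; mem=60
  op5 P3: store L1 := 76 → I/I/I/M on L1; bus BusRdX Flush; mem=88
  op6 P1: load  L2 → I/M/I/I on L2; bus (none); mem=10
  op7 P3: load  L3 → I/I/I/E on L3; bus BusRd; mem=40
  op8 P2: store L2 := 16 → I/I/M/I on L2; bus BusRdX Flush; mem=9
  op9 P1: store L3 := 67 → I/M/I/I on L3; bus BusRdX; mem=40
  op10 P0: store L0 := 25 → M/I/I/I on L0; bus (none); mem=80
  op11 P3: load  L1 → I/I/I/M on L1; bus (none); mem=88
  op12 P2: load  L3 → I/O/S/I on L3; bus BusRd; mem=40
  op13 P1: store L0 := 40 → I/M/I/I on L0; bus BusRdX Flush; mem=25

memory[L3] = 40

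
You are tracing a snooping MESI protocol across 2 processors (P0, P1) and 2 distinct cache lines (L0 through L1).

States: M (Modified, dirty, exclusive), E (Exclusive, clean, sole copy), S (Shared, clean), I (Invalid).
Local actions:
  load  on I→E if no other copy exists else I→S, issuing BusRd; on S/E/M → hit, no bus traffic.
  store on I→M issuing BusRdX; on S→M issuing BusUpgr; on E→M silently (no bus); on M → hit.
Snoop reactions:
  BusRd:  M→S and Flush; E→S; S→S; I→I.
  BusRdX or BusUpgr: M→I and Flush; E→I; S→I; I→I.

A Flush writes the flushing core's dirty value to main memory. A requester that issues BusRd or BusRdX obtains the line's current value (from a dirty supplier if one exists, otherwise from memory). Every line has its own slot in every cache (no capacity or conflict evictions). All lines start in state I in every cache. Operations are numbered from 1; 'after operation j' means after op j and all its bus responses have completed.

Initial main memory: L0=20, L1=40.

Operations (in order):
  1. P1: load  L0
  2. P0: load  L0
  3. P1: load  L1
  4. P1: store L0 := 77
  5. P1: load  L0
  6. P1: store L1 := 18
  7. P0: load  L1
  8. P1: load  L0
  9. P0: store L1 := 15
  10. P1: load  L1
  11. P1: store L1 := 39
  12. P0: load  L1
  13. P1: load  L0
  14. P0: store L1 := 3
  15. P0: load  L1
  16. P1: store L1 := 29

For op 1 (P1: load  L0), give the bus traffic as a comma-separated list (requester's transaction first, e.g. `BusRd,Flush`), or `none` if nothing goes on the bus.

1. P1: load  L0  bus=[BusRd]  L0: P0=I P1=E  mem[L0]=20
2. P0: load  L0  bus=[BusRd]  L0: P0=S P1=S  mem[L0]=20
3. P1: load  L1  bus=[BusRd]  L1: P0=I P1=E  mem[L1]=40
4. P1: store L0 := 77  bus=[BusUpgr]  L0: P0=I P1=M  mem[L0]=20
5. P1: load  L0  bus=[-]  L0: P0=I P1=M  mem[L0]=20
6. P1: store L1 := 18  bus=[-]  L1: P0=I P1=M  mem[L1]=40
7. P0: load  L1  bus=[BusRd,Flush]  L1: P0=S P1=S  mem[L1]=18
8. P1: load  L0  bus=[-]  L0: P0=I P1=M  mem[L0]=20
9. P0: store L1 := 15  bus=[BusUpgr]  L1: P0=M P1=I  mem[L1]=18
10. P1: load  L1  bus=[BusRd,Flush]  L1: P0=S P1=S  mem[L1]=15
11. P1: store L1 := 39  bus=[BusUpgr]  L1: P0=I P1=M  mem[L1]=15
12. P0: load  L1  bus=[BusRd,Flush]  L1: P0=S P1=S  mem[L1]=39
13. P1: load  L0  bus=[-]  L0: P0=I P1=M  mem[L0]=20
14. P0: store L1 := 3  bus=[BusUpgr]  L1: P0=M P1=I  mem[L1]=39
15. P0: load  L1  bus=[-]  L1: P0=M P1=I  mem[L1]=39
16. P1: store L1 := 29  bus=[BusRdX,Flush]  L1: P0=I P1=M  mem[L1]=3

bus = BusRd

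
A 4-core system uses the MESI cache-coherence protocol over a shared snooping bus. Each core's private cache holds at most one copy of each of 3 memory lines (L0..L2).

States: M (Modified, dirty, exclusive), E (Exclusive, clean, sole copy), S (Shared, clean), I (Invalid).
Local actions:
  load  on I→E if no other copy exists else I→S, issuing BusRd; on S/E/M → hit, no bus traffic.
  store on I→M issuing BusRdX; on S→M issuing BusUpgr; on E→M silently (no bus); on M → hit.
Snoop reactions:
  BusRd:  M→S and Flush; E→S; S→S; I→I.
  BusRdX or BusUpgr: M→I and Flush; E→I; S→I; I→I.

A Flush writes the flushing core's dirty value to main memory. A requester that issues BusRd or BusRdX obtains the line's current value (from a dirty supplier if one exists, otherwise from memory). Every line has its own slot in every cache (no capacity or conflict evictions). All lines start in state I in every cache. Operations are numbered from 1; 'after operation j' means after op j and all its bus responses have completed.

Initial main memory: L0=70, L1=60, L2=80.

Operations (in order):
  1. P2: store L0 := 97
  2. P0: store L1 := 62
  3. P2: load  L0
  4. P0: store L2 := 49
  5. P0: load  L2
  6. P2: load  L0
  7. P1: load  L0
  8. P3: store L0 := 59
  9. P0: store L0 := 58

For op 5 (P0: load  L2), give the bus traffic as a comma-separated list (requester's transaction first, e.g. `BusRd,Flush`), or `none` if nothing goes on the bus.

1. P2: store L0 := 97  bus=[BusRdX]  L0: P0=I P1=I P2=M P3=I  mem[L0]=70
2. P0: store L1 := 62  bus=[BusRdX]  L1: P0=M P1=I P2=I P3=I  mem[L1]=60
3. P2: load  L0  bus=[-]  L0: P0=I P1=I P2=M P3=I  mem[L0]=70
4. P0: store L2 := 49  bus=[BusRdX]  L2: P0=M P1=I P2=I P3=I  mem[L2]=80
5. P0: load  L2  bus=[-]  L2: P0=M P1=I P2=I P3=I  mem[L2]=80
6. P2: load  L0  bus=[-]  L0: P0=I P1=I P2=M P3=I  mem[L0]=70
7. P1: load  L0  bus=[BusRd,Flush]  L0: P0=I P1=S P2=S P3=I  mem[L0]=97
8. P3: store L0 := 59  bus=[BusRdX]  L0: P0=I P1=I P2=I P3=M  mem[L0]=97
9. P0: store L0 := 58  bus=[BusRdX,Flush]  L0: P0=M P1=I P2=I P3=I  mem[L0]=59

bus = none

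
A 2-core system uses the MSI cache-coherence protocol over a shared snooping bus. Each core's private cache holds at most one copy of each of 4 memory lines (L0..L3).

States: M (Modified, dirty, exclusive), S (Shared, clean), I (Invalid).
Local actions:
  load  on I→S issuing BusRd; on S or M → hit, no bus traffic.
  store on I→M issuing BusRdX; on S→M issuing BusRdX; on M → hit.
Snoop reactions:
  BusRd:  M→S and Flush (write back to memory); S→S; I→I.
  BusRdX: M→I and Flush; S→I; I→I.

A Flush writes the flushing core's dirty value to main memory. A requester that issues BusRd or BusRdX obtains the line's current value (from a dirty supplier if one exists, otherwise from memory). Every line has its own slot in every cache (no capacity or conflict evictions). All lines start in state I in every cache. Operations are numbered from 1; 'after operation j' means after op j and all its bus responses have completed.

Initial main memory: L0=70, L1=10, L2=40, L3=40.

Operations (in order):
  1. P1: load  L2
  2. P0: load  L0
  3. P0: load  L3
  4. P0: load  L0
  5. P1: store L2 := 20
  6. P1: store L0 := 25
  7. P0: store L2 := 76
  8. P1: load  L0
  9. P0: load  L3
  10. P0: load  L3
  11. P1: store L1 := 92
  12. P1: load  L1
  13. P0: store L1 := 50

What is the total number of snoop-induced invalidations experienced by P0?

step 1: P1: load  L2  ⟶  IS  (L2)  txn=BusRd  M[L2]=40
step 2: P0: load  L0  ⟶  SI  (L0)  txn=BusRd  M[L0]=70
step 3: P0: load  L3  ⟶  SI  (L3)  txn=BusRd  M[L3]=40
step 4: P0: load  L0  ⟶  SI  (L0)  txn=∅  M[L0]=70
step 5: P1: store L2 := 20  ⟶  IM  (L2)  txn=BusRdX  M[L2]=40
step 6: P1: store L0 := 25  ⟶  IM  (L0)  txn=BusRdX  M[L0]=70
step 7: P0: store L2 := 76  ⟶  MI  (L2)  txn=BusRdX+Flush  M[L2]=20
step 8: P1: load  L0  ⟶  IM  (L0)  txn=∅  M[L0]=70
step 9: P0: load  L3  ⟶  SI  (L3)  txn=∅  M[L3]=40
step 10: P0: load  L3  ⟶  SI  (L3)  txn=∅  M[L3]=40
step 11: P1: store L1 := 92  ⟶  IM  (L1)  txn=BusRdX  M[L1]=10
step 12: P1: load  L1  ⟶  IM  (L1)  txn=∅  M[L1]=10
step 13: P0: store L1 := 50  ⟶  MI  (L1)  txn=BusRdX+Flush  M[L1]=92

invalidations = 1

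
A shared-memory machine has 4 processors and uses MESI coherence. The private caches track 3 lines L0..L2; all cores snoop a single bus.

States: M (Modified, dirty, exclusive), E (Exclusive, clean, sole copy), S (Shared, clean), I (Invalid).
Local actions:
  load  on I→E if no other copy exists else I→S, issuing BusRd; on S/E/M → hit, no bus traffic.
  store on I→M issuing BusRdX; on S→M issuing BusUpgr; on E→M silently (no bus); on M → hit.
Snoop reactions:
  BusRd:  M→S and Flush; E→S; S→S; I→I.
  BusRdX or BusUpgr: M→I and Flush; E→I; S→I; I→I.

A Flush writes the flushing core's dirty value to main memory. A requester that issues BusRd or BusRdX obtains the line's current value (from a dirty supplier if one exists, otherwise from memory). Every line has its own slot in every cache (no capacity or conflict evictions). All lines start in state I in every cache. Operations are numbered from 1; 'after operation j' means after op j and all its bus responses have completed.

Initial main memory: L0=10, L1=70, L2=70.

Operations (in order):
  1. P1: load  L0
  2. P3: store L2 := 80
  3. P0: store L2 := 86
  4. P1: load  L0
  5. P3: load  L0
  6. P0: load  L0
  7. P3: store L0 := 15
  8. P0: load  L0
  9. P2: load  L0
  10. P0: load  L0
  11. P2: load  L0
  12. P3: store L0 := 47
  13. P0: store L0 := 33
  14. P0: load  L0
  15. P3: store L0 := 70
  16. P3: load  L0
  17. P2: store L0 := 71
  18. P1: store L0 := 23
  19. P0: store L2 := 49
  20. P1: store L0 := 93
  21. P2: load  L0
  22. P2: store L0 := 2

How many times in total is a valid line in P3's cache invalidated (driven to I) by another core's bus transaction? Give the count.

invalidations = 3

[1] P1: load  L0 | P0:I, P1:E(10), P2:I, P3:I | bus: BusRd
[2] P3: store L2 := 80 | P0:I, P1:I, P2:I, P3:M(80) | bus: BusRdX
[3] P0: store L2 := 86 | P0:M(86), P1:I, P2:I, P3:I | bus: BusRdX,Flush
[4] P1: load  L0 | P0:I, P1:E(10), P2:I, P3:I | bus: none
[5] P3: load  L0 | P0:I, P1:S(10), P2:I, P3:S(10) | bus: BusRd
[6] P0: load  L0 | P0:S(10), P1:S(10), P2:I, P3:S(10) | bus: BusRd
[7] P3: store L0 := 15 | P0:I, P1:I, P2:I, P3:M(15) | bus: BusUpgr
[8] P0: load  L0 | P0:S(15), P1:I, P2:I, P3:S(15) | bus: BusRd,Flush
[9] P2: load  L0 | P0:S(15), P1:I, P2:S(15), P3:S(15) | bus: BusRd
[10] P0: load  L0 | P0:S(15), P1:I, P2:S(15), P3:S(15) | bus: none
[11] P2: load  L0 | P0:S(15), P1:I, P2:S(15), P3:S(15) | bus: none
[12] P3: store L0 := 47 | P0:I, P1:I, P2:I, P3:M(47) | bus: BusUpgr
[13] P0: store L0 := 33 | P0:M(33), P1:I, P2:I, P3:I | bus: BusRdX,Flush
[14] P0: load  L0 | P0:M(33), P1:I, P2:I, P3:I | bus: none
[15] P3: store L0 := 70 | P0:I, P1:I, P2:I, P3:M(70) | bus: BusRdX,Flush
[16] P3: load  L0 | P0:I, P1:I, P2:I, P3:M(70) | bus: none
[17] P2: store L0 := 71 | P0:I, P1:I, P2:M(71), P3:I | bus: BusRdX,Flush
[18] P1: store L0 := 23 | P0:I, P1:M(23), P2:I, P3:I | bus: BusRdX,Flush
[19] P0: store L2 := 49 | P0:M(49), P1:I, P2:I, P3:I | bus: none
[20] P1: store L0 := 93 | P0:I, P1:M(93), P2:I, P3:I | bus: none
[21] P2: load  L0 | P0:I, P1:S(93), P2:S(93), P3:I | bus: BusRd,Flush
[22] P2: store L0 := 2 | P0:I, P1:I, P2:M(2), P3:I | bus: BusUpgr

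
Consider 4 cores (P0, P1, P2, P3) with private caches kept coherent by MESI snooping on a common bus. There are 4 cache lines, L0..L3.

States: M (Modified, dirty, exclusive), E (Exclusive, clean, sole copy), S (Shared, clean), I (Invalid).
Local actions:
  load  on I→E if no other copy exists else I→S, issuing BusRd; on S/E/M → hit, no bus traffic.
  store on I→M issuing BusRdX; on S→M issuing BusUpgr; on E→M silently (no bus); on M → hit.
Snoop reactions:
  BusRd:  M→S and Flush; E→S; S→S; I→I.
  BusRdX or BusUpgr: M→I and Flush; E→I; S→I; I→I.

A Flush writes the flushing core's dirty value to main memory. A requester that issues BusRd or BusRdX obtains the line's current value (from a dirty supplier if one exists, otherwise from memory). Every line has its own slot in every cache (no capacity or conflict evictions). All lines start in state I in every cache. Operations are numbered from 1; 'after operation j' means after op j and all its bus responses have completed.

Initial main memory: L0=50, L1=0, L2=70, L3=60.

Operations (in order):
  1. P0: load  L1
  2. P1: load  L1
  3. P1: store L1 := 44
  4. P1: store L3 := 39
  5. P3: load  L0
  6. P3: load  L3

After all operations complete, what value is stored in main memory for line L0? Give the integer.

memory[L0] = 50

1. P0: load  L1  bus=[BusRd]  L1: P0=E P1=I P2=I P3=I  mem[L1]=0
2. P1: load  L1  bus=[BusRd]  L1: P0=S P1=S P2=I P3=I  mem[L1]=0
3. P1: store L1 := 44  bus=[BusUpgr]  L1: P0=I P1=M P2=I P3=I  mem[L1]=0
4. P1: store L3 := 39  bus=[BusRdX]  L3: P0=I P1=M P2=I P3=I  mem[L3]=60
5. P3: load  L0  bus=[BusRd]  L0: P0=I P1=I P2=I P3=E  mem[L0]=50
6. P3: load  L3  bus=[BusRd,Flush]  L3: P0=I P1=S P2=I P3=S  mem[L3]=39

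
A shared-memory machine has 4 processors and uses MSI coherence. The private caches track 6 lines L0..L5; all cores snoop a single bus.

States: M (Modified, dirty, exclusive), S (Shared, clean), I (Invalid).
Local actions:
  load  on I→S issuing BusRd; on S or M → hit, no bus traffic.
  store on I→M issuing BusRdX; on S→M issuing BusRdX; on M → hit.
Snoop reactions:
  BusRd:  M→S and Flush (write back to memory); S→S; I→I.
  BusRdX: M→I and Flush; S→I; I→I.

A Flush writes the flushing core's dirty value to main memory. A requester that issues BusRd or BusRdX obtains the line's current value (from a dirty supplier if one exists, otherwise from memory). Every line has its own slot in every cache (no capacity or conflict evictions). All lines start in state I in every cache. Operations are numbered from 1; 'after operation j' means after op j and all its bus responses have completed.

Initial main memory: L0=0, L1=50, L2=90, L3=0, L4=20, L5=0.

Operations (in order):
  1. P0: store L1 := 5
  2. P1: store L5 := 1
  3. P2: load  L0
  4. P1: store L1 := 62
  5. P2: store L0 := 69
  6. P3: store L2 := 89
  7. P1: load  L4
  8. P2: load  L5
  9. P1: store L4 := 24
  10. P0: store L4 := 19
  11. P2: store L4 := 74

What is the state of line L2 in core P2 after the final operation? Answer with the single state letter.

[1] P0: store L1 := 5 | P0:M(5), P1:I, P2:I, P3:I | bus: BusRdX
[2] P1: store L5 := 1 | P0:I, P1:M(1), P2:I, P3:I | bus: BusRdX
[3] P2: load  L0 | P0:I, P1:I, P2:S(0), P3:I | bus: BusRd
[4] P1: store L1 := 62 | P0:I, P1:M(62), P2:I, P3:I | bus: BusRdX,Flush
[5] P2: store L0 := 69 | P0:I, P1:I, P2:M(69), P3:I | bus: BusRdX
[6] P3: store L2 := 89 | P0:I, P1:I, P2:I, P3:M(89) | bus: BusRdX
[7] P1: load  L4 | P0:I, P1:S(20), P2:I, P3:I | bus: BusRd
[8] P2: load  L5 | P0:I, P1:S(1), P2:S(1), P3:I | bus: BusRd,Flush
[9] P1: store L4 := 24 | P0:I, P1:M(24), P2:I, P3:I | bus: BusRdX
[10] P0: store L4 := 19 | P0:M(19), P1:I, P2:I, P3:I | bus: BusRdX,Flush
[11] P2: store L4 := 74 | P0:I, P1:I, P2:M(74), P3:I | bus: BusRdX,Flush

state = I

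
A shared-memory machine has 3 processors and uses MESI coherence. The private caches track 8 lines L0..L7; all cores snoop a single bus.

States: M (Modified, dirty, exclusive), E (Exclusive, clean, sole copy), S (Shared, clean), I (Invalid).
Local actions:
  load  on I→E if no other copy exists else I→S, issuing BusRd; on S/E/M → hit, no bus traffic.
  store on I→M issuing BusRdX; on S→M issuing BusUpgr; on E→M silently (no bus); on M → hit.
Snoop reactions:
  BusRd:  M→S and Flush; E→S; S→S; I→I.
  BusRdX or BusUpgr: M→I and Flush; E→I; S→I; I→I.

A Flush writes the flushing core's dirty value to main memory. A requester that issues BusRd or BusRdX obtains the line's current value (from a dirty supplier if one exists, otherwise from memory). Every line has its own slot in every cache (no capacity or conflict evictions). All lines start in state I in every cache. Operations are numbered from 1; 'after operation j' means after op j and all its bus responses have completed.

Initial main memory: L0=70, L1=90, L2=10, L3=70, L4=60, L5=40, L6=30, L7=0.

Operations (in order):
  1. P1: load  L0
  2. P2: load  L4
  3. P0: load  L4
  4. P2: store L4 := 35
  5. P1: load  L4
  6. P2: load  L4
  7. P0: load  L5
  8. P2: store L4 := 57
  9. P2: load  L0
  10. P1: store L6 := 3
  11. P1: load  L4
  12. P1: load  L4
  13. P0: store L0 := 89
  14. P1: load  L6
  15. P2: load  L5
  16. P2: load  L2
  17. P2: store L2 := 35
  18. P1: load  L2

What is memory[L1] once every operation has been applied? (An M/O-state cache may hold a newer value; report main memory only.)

memory[L1] = 90

  op1 P1: load  L0 → I/E/I on L0; bus BusRd; mem=70
  op2 P2: load  L4 → I/I/E on L4; bus BusRd; mem=60
  op3 P0: load  L4 → S/I/S on L4; bus BusRd; mem=60
  op4 P2: store L4 := 35 → I/I/M on L4; bus BusUpgr; mem=60
  op5 P1: load  L4 → I/S/S on L4; bus BusRd Flush; mem=35
  op6 P2: load  L4 → I/S/S on L4; bus (none); mem=35
  op7 P0: load  L5 → E/I/I on L5; bus BusRd; mem=40
  op8 P2: store L4 := 57 → I/I/M on L4; bus BusUpgr; mem=35
  op9 P2: load  L0 → I/S/S on L0; bus BusRd; mem=70
  op10 P1: store L6 := 3 → I/M/I on L6; bus BusRdX; mem=30
  op11 P1: load  L4 → I/S/S on L4; bus BusRd Flush; mem=57
  op12 P1: load  L4 → I/S/S on L4; bus (none); mem=57
  op13 P0: store L0 := 89 → M/I/I on L0; bus BusRdX; mem=70
  op14 P1: load  L6 → I/M/I on L6; bus (none); mem=30
  op15 P2: load  L5 → S/I/S on L5; bus BusRd; mem=40
  op16 P2: load  L2 → I/I/E on L2; bus BusRd; mem=10
  op17 P2: store L2 := 35 → I/I/M on L2; bus (none); mem=10
  op18 P1: load  L2 → I/S/S on L2; bus BusRd Flush; mem=35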